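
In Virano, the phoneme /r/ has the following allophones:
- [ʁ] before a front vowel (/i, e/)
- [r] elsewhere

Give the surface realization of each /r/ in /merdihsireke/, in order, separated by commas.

Occurrence 1 (position 3): no conditioning environment matches → elsewhere allophone [r].
Occurrence 2 (position 9): before a front vowel (/i, e/) → [ʁ].

[r], [ʁ]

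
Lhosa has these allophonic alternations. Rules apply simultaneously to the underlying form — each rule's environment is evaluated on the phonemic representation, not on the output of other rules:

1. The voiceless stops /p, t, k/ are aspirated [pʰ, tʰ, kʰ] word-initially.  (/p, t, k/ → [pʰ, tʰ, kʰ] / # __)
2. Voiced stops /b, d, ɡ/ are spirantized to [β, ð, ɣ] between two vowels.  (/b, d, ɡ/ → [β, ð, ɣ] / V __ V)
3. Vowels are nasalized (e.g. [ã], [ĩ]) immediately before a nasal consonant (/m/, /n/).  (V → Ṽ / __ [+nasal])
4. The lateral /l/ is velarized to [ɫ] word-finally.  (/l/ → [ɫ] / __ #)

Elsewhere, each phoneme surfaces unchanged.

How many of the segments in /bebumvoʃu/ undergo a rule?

2

Segments that undergo a rule: /b/ → [β] (rule 2); /u/ → [ũ] (rule 3).
All other segments surface unchanged.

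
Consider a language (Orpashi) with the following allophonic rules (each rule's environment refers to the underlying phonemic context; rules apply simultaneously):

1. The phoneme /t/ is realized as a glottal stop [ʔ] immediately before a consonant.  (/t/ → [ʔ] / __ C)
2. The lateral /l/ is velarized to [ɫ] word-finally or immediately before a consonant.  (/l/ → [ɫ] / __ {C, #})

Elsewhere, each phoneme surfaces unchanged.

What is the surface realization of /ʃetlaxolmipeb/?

/t/ (between /e/ and /l/): immediately before a consonant, so rule 1 applies → [ʔ].
/l/ (between /t/ and /a/) is in the target of rule 2 but the environment (word-finally or immediately before a consonant) is not met → [l].
/l/ — between /o/ and /m/, word-finally or immediately before a consonant — surfaces as [ɫ] (rule 2).

[ʃeʔlaxoɫmipeb]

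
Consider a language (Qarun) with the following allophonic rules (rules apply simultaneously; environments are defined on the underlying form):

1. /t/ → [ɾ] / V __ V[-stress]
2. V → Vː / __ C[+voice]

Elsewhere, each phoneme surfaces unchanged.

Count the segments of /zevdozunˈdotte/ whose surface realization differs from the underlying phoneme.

3

Segments that undergo a rule: /e/ → [eː] (rule 2); /o/ → [oː] (rule 2); /u/ → [uː] (rule 2).
All other segments surface unchanged.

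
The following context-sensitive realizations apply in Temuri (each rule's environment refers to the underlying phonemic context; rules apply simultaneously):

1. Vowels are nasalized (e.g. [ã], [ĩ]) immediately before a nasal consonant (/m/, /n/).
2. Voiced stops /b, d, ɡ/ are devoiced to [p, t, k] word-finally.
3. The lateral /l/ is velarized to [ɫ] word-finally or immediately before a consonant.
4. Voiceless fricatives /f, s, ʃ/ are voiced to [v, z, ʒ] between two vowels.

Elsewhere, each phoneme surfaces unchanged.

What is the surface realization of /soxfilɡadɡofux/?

[soxfiɫɡadɡovux]

/s/ (word-initial) is in the target of rule 4 but the environment (between two vowels) is not met → [s].
/o/ (between /s/ and /x/): rule 1 targets it, but not before a nasal consonant → unchanged [o].
/x/ stays [x].
/f/ (between /x/ and /i/) fails the environment for rule 4, so it stays [f].
/i/ (between /f/ and /l/) fails the environment for rule 1, so it stays [i].
/l/ (between /i/ and /ɡ/): word-finally or immediately before a consonant, so rule 3 applies → [ɫ].
/ɡ/ (between /l/ and /a/): rule 2 targets it, but not word-finally → unchanged [ɡ].
/a/ — between /ɡ/ and /d/; rule 1 does not apply here → [a].
/d/ — between /a/ and /ɡ/; rule 2 does not apply here → [d].
/ɡ/ (between /d/ and /o/): rule 2 targets it, but not word-finally → unchanged [ɡ].
/o/ (between /ɡ/ and /f/) fails the environment for rule 1, so it stays [o].
/f/ meets the environment for rule 4 (between two vowels) → [v].
/u/ — between /f/ and /x/; rule 1 does not apply here → [u].
/x/ (word-final) is unaffected → [x].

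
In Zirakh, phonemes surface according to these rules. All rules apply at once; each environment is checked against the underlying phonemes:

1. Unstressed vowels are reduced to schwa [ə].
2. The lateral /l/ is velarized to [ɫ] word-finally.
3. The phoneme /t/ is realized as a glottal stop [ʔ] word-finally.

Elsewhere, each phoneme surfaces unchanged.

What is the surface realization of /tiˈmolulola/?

/t/ (word-initial) is in the target of rule 3 but the environment (word-finally) is not met → [t].
/i/ (between /t/ and /m/) occurs in an unstressed syllable → [ə] by rule 1.
/m/ (between /i/ and /o/): no rule targets it → [m].
/o/ (between /m/ and /l/) is in the target of rule 1 but the environment (in an unstressed syllable) is not met → [o].
/l/ (between /o/ and /u/): rule 2 targets it, but not word-finally → unchanged [l].
Rule 1 applies to /u/ (between /l/ and /l/: in an unstressed syllable) → [ə].
/l/ — between /u/ and /o/; rule 2 does not apply here → [l].
/o/ (between /l/ and /l/): in an unstressed syllable, so rule 1 applies → [ə].
/l/ (between /o/ and /a/) is in the target of rule 2 but the environment (word-finally) is not met → [l].
/a/ meets the environment for rule 1 (in an unstressed syllable) → [ə].

[təˈmolələlə]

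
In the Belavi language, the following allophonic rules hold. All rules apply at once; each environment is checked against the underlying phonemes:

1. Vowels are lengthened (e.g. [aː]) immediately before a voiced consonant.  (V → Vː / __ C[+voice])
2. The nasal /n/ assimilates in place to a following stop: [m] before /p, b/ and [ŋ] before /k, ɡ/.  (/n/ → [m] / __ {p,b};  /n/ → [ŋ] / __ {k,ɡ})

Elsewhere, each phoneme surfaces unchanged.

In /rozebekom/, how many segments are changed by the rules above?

Segments that undergo a rule: /o/ → [oː] (rule 1); /e/ → [eː] (rule 1); /o/ → [oː] (rule 1).
All other segments surface unchanged.

3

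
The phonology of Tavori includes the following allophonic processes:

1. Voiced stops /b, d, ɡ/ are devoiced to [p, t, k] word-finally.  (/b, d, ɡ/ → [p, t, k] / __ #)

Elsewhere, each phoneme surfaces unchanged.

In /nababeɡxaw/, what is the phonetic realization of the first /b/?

[b]

/b/ (between /a/ and /a/) is in the target of rule 1 but the environment (word-finally) is not met → [b].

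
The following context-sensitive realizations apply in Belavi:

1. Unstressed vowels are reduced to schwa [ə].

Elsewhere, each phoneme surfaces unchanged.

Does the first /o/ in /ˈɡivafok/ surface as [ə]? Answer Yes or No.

/o/ meets the environment for rule 1 (in an unstressed syllable) → [ə].
The actual realization is [ə], which matches [ə].

Yes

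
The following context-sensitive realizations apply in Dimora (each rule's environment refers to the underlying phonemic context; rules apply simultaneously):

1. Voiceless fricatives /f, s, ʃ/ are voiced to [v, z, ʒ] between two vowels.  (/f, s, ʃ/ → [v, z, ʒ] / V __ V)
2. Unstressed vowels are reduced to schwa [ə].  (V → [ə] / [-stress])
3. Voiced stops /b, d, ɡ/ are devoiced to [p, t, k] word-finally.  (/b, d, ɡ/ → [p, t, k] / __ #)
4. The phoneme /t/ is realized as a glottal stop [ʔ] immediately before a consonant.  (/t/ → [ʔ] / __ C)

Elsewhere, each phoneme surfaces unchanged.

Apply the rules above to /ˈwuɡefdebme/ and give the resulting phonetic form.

/w/ (word-initial) is unaffected → [w].
/u/ (between /w/ and /ɡ/): rule 2 targets it, but not in an unstressed syllable → unchanged [u].
/ɡ/ (between /u/ and /e/) is in the target of rule 3 but the environment (word-finally) is not met → [ɡ].
/e/ — between /ɡ/ and /f/, in an unstressed syllable — surfaces as [ə] (rule 2).
/f/ (between /e/ and /d/) is in the target of rule 1 but the environment (between two vowels) is not met → [f].
/d/ — between /f/ and /e/; rule 3 does not apply here → [d].
/e/ (between /d/ and /b/): in an unstressed syllable, so rule 2 applies → [ə].
/b/ — between /e/ and /m/; rule 3 does not apply here → [b].
/m/ — not in any rule's target class → [m].
/e/ (word-final): in an unstressed syllable, so rule 2 applies → [ə].

[ˈwuɡəfdəbmə]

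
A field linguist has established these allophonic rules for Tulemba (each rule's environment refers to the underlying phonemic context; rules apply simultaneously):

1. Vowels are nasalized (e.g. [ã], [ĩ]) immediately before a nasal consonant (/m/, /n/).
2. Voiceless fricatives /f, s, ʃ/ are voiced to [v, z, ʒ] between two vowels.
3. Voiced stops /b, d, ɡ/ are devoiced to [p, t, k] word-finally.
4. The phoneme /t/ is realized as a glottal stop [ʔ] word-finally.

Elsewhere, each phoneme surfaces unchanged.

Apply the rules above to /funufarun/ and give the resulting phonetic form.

[fũnuvarũn]

/f/ (word-initial) fails the environment for rule 2, so it stays [f].
/u/ (between /f/ and /n/) occurs before a nasal consonant → [ũ] by rule 1.
/u/ (between /n/ and /f/): rule 1 targets it, but not before a nasal consonant → unchanged [u].
/f/ meets the environment for rule 2 (between two vowels) → [v].
/a/ (between /f/ and /r/): rule 1 targets it, but not before a nasal consonant → unchanged [a].
/u/ — between /r/ and /n/, before a nasal consonant — surfaces as [ũ] (rule 1).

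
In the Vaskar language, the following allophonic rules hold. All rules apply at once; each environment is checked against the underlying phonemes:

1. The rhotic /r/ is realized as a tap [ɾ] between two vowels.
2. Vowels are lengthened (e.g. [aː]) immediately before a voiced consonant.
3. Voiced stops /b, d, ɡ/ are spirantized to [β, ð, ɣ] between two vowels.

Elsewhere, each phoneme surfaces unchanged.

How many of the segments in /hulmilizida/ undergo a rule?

Segments that undergo a rule: /u/ → [uː] (rule 2); /i/ → [iː] (rule 2); /i/ → [iː] (rule 2); /i/ → [iː] (rule 2); /d/ → [ð] (rule 3).
All other segments surface unchanged.

5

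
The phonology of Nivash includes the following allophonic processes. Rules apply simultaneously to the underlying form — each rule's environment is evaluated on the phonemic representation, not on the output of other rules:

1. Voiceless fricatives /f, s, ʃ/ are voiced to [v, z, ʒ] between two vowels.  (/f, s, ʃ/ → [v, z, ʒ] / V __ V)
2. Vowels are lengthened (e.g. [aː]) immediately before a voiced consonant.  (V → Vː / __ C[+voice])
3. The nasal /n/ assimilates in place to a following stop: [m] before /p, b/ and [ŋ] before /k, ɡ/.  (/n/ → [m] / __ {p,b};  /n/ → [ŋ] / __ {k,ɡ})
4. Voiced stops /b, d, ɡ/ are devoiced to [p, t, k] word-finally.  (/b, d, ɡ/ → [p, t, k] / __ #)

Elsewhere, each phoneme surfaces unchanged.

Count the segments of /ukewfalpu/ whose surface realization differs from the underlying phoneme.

Segments that undergo a rule: /e/ → [eː] (rule 2); /a/ → [aː] (rule 2).
All other segments surface unchanged.

2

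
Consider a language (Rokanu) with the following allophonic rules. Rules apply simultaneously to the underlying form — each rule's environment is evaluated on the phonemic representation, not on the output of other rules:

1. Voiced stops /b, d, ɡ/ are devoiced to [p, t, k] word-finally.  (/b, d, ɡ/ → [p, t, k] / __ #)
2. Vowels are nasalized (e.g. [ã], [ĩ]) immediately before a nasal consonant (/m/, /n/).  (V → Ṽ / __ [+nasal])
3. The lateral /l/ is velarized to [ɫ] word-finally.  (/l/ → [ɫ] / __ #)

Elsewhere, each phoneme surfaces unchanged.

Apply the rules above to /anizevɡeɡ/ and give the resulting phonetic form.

[ãnizevɡek]

/a/ — word-initial, before a nasal consonant — surfaces as [ã] (rule 2).
/n/ stays [n].
/i/ — between /n/ and /z/; rule 2 does not apply here → [i].
/z/ (between /i/ and /e/) is unaffected → [z].
/e/ — between /z/ and /v/; rule 2 does not apply here → [e].
/v/ — not in any rule's target class → [v].
/ɡ/ (between /v/ and /e/): rule 1 targets it, but not word-finally → unchanged [ɡ].
/e/ — between /ɡ/ and /ɡ/; rule 2 does not apply here → [e].
/ɡ/ — word-final, word-finally — surfaces as [k] (rule 1).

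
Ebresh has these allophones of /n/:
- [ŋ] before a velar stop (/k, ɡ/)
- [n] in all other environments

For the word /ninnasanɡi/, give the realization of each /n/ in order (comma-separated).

[n], [n], [n], [ŋ]

Occurrence 1 (position 1): no conditioning environment matches → elsewhere allophone [n].
Occurrence 2 (position 3): no conditioning environment matches → elsewhere allophone [n].
Occurrence 3 (position 4): no conditioning environment matches → elsewhere allophone [n].
Occurrence 4 (position 8): before a velar stop → [ŋ].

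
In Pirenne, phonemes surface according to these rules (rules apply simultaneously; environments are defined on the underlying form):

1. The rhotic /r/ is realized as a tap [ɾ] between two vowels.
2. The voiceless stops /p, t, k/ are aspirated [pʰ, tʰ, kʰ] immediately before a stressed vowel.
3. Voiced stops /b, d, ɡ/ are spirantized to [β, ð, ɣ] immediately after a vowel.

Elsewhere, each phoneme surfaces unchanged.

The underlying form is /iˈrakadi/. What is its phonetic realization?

/i/ (word-initial) is unaffected → [i].
/r/ (between /i/ and /a/) occurs between two vowels → [ɾ] by rule 1.
/a/ — not in any rule's target class → [a].
/k/ (between /a/ and /a/): rule 2 targets it, but not immediately before a stressed vowel → unchanged [k].
/a/ (between /k/ and /d/) is unaffected → [a].
Rule 3 applies to /d/ (between /a/ and /i/: immediately after a vowel) → [ð].
/i/ — not in any rule's target class → [i].

[iˈɾakaði]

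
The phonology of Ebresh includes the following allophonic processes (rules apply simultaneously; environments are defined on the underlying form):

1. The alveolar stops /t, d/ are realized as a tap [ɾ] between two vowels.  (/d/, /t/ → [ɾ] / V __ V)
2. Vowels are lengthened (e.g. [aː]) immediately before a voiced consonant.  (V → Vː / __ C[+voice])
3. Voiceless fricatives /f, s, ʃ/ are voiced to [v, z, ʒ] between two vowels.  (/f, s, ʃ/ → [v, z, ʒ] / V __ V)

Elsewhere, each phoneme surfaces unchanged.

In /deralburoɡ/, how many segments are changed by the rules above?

4

Segments that undergo a rule: /e/ → [eː] (rule 2); /a/ → [aː] (rule 2); /u/ → [uː] (rule 2); /o/ → [oː] (rule 2).
All other segments surface unchanged.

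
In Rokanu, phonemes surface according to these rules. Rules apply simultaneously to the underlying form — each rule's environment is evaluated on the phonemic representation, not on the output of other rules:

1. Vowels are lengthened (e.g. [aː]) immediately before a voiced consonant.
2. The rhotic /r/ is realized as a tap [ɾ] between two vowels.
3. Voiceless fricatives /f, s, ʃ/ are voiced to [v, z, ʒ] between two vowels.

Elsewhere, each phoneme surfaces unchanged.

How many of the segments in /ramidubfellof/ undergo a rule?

4

Segments that undergo a rule: /a/ → [aː] (rule 1); /i/ → [iː] (rule 1); /u/ → [uː] (rule 1); /e/ → [eː] (rule 1).
All other segments surface unchanged.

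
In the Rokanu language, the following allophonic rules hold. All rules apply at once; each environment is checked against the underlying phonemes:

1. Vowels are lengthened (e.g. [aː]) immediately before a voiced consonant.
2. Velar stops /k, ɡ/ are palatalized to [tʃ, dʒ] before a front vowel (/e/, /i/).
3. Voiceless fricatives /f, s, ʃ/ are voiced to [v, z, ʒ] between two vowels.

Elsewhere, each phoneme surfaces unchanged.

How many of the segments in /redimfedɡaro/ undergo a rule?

4

Segments that undergo a rule: /e/ → [eː] (rule 1); /i/ → [iː] (rule 1); /e/ → [eː] (rule 1); /a/ → [aː] (rule 1).
All other segments surface unchanged.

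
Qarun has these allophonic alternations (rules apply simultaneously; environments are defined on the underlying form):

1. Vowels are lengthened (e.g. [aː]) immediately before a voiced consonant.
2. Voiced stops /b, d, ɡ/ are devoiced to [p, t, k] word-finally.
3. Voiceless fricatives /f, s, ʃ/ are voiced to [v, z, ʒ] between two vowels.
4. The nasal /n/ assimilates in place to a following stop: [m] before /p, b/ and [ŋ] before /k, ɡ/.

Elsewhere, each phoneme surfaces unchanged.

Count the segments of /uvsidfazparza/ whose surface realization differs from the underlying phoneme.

Segments that undergo a rule: /u/ → [uː] (rule 1); /i/ → [iː] (rule 1); /a/ → [aː] (rule 1); /a/ → [aː] (rule 1).
All other segments surface unchanged.

4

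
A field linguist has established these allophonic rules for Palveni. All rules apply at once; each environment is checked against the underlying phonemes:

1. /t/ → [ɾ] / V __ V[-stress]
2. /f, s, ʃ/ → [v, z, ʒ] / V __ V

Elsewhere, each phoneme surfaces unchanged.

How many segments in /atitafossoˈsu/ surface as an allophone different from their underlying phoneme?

4

Segments that undergo a rule: /t/ → [ɾ] (rule 1); /t/ → [ɾ] (rule 1); /f/ → [v] (rule 2); /s/ → [z] (rule 2).
All other segments surface unchanged.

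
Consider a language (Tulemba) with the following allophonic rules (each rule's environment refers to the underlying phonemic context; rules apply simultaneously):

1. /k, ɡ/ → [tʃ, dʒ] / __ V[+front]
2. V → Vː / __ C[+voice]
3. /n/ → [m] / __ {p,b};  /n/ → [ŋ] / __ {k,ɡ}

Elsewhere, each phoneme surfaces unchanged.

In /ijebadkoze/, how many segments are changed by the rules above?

Segments that undergo a rule: /i/ → [iː] (rule 2); /e/ → [eː] (rule 2); /a/ → [aː] (rule 2); /o/ → [oː] (rule 2).
All other segments surface unchanged.

4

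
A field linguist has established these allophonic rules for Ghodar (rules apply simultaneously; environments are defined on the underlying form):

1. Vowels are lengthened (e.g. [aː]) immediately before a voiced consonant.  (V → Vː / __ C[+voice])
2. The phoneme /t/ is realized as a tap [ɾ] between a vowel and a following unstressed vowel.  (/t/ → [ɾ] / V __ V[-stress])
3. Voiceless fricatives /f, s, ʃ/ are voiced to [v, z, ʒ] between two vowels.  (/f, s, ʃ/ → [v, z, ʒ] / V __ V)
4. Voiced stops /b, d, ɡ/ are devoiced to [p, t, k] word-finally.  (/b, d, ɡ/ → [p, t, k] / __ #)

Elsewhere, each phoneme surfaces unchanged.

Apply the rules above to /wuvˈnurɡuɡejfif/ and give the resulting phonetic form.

/u/ (between /w/ and /v/): before a voiced consonant, so rule 1 applies → [uː].
/u/ (between /n/ and /r/): before a voiced consonant, so rule 1 applies → [uː].
/ɡ/ — between /r/ and /u/; rule 4 does not apply here → [ɡ].
/u/ — between /ɡ/ and /ɡ/, before a voiced consonant — surfaces as [uː] (rule 1).
/ɡ/ (between /u/ and /e/): rule 4 targets it, but not word-finally → unchanged [ɡ].
/e/ (between /ɡ/ and /j/) occurs before a voiced consonant → [eː] by rule 1.
/f/ (between /j/ and /i/) is in the target of rule 3 but the environment (between two vowels) is not met → [f].
/i/ (between /f/ and /f/): rule 1 targets it, but not before a voiced consonant → unchanged [i].
/f/ (word-final): rule 3 targets it, but not between two vowels → unchanged [f].

[wuːvˈnuːrɡuːɡeːjfif]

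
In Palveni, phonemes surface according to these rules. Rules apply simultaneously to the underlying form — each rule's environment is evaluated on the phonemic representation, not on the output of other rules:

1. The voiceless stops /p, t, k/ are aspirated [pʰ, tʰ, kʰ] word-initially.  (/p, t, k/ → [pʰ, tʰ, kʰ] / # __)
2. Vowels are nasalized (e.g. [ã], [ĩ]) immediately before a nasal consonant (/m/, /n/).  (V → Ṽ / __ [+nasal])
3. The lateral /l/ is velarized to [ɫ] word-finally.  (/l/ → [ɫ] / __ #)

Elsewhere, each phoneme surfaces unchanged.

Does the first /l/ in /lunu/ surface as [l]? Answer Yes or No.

Yes

/l/ (word-initial) fails the environment for rule 3, so it stays [l].
The actual realization is [l], which matches [l].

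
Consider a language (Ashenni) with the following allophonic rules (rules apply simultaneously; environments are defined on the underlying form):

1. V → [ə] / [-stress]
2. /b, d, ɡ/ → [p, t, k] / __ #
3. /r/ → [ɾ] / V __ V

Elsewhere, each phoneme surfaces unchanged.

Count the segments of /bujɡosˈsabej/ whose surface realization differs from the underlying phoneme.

3

Segments that undergo a rule: /u/ → [ə] (rule 1); /o/ → [ə] (rule 1); /e/ → [ə] (rule 1).
All other segments surface unchanged.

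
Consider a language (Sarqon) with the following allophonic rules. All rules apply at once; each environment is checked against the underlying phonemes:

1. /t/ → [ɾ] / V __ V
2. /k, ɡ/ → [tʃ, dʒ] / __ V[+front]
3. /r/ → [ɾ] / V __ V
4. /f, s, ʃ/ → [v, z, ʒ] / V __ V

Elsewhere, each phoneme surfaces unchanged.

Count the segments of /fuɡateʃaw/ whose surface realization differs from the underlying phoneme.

Segments that undergo a rule: /t/ → [ɾ] (rule 1); /ʃ/ → [ʒ] (rule 4).
All other segments surface unchanged.

2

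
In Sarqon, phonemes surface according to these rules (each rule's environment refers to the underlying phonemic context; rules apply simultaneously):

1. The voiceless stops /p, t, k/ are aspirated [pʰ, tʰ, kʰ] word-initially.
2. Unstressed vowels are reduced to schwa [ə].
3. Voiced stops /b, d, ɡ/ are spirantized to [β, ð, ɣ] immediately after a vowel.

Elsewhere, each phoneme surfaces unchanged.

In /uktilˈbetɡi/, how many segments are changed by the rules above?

Segments that undergo a rule: /u/ → [ə] (rule 2); /i/ → [ə] (rule 2); /i/ → [ə] (rule 2).
All other segments surface unchanged.

3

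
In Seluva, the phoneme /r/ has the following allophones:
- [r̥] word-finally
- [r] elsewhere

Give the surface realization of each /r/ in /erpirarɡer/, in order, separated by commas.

Occurrence 1 (position 2): no conditioning environment matches → elsewhere allophone [r].
Occurrence 2 (position 5): no conditioning environment matches → elsewhere allophone [r].
Occurrence 3 (position 7): no conditioning environment matches → elsewhere allophone [r].
Occurrence 4 (position 10): word-finally → [r̥].

[r], [r], [r], [r̥]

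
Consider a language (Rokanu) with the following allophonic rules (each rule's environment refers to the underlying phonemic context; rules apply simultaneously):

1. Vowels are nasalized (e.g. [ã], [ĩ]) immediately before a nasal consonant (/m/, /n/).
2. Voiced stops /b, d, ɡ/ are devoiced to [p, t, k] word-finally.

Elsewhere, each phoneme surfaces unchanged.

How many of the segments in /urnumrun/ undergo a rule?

Segments that undergo a rule: /u/ → [ũ] (rule 1); /u/ → [ũ] (rule 1).
All other segments surface unchanged.

2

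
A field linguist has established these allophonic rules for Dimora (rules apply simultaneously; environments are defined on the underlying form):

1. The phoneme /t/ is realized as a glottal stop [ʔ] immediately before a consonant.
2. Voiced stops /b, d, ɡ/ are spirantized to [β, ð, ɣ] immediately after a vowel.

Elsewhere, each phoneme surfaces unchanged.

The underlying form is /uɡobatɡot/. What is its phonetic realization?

[uɣoβaʔɡot]

/u/ stays [u].
/ɡ/ (between /u/ and /o/): immediately after a vowel, so rule 2 applies → [ɣ].
/o/ — not in any rule's target class → [o].
/b/ (between /o/ and /a/) occurs immediately after a vowel → [β] by rule 2.
/a/ — not in any rule's target class → [a].
/t/ — between /a/ and /ɡ/, immediately before a consonant — surfaces as [ʔ] (rule 1).
/ɡ/ (between /t/ and /o/): rule 2 targets it, but not immediately after a vowel → unchanged [ɡ].
/o/ — not in any rule's target class → [o].
/t/ (word-final) is in the target of rule 1 but the environment (immediately before a consonant) is not met → [t].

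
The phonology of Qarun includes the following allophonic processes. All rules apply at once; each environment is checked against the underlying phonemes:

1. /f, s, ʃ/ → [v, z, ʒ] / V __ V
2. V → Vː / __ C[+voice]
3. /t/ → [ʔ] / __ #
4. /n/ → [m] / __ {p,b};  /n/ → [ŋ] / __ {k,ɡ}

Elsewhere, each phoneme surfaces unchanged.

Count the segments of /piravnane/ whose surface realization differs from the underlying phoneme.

Segments that undergo a rule: /i/ → [iː] (rule 2); /a/ → [aː] (rule 2); /a/ → [aː] (rule 2).
All other segments surface unchanged.

3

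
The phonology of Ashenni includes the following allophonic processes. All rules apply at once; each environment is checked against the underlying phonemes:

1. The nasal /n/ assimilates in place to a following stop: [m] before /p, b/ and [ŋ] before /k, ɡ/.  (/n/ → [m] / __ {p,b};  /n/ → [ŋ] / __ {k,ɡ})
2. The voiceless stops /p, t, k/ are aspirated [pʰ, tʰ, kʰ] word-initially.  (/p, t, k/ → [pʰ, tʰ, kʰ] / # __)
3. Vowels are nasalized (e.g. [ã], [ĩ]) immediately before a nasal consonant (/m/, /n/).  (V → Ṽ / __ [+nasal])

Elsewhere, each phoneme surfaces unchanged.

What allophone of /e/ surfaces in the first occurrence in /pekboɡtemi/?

[e]

/e/ — between /p/ and /k/; rule 3 does not apply here → [e].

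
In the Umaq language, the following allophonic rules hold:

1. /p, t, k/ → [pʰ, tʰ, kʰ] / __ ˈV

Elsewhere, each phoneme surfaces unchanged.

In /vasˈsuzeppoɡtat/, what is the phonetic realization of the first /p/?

[p]

/p/ — between /e/ and /p/; rule 1 does not apply here → [p].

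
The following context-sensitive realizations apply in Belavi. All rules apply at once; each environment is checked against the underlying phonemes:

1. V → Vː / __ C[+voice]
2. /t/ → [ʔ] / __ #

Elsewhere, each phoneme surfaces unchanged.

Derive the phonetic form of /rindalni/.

[riːndaːlni]

/r/ stays [r].
Rule 1 applies to /i/ (between /r/ and /n/: before a voiced consonant) → [iː].
/n/ — not in any rule's target class → [n].
/d/ — not in any rule's target class → [d].
Rule 1 applies to /a/ (between /d/ and /l/: before a voiced consonant) → [aː].
/l/ (between /a/ and /n/) is unaffected → [l].
/n/ (between /l/ and /i/): no rule targets it → [n].
/i/ (word-final) fails the environment for rule 1, so it stays [i].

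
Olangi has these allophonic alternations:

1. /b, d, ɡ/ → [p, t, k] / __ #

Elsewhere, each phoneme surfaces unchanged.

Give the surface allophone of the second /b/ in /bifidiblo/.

[b]

/b/ (between /i/ and /l/): rule 1 targets it, but not word-finally → unchanged [b].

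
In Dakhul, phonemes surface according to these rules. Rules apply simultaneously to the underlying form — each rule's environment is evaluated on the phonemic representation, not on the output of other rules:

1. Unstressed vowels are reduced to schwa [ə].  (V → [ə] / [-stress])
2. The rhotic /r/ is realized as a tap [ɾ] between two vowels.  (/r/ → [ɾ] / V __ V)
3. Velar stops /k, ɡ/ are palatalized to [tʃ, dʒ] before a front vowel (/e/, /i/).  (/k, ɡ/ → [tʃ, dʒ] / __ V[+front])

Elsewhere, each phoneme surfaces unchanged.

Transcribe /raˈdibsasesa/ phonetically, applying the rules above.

[rəˈdibsəsəsə]

/r/ — word-initial; rule 2 does not apply here → [r].
Rule 1 applies to /a/ (between /r/ and /d/: in an unstressed syllable) → [ə].
/d/ (between /a/ and /i/): no rule targets it → [d].
/i/ (between /d/ and /b/) is in the target of rule 1 but the environment (in an unstressed syllable) is not met → [i].
/b/ stays [b].
/s/ (between /b/ and /a/): no rule targets it → [s].
/a/ (between /s/ and /s/): in an unstressed syllable, so rule 1 applies → [ə].
/s/ stays [s].
/e/ meets the environment for rule 1 (in an unstressed syllable) → [ə].
/s/ — not in any rule's target class → [s].
Rule 1 applies to /a/ (word-final: in an unstressed syllable) → [ə].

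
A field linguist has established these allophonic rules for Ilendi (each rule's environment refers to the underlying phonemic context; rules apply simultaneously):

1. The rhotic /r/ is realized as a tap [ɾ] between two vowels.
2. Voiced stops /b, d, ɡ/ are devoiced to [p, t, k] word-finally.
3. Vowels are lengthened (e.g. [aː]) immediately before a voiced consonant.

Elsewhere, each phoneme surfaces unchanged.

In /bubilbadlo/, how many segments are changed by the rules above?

3

Segments that undergo a rule: /u/ → [uː] (rule 3); /i/ → [iː] (rule 3); /a/ → [aː] (rule 3).
All other segments surface unchanged.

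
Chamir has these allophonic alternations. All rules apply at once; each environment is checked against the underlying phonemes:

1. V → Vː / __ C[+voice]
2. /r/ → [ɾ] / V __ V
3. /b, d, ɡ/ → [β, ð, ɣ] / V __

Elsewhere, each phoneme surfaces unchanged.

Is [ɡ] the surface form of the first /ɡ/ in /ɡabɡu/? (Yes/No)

Yes

/ɡ/ (word-initial) fails the environment for rule 3, so it stays [ɡ].
The actual realization is [ɡ], which matches [ɡ].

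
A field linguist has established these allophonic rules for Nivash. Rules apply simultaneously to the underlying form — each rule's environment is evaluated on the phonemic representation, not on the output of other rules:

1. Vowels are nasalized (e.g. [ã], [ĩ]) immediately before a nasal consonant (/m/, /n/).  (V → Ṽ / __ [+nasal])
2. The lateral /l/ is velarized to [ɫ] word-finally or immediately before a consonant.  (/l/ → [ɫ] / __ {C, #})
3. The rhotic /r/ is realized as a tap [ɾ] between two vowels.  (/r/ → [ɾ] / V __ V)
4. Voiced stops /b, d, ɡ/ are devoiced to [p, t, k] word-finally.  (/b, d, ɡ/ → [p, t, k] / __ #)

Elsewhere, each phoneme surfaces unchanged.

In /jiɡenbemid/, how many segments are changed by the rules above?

Segments that undergo a rule: /e/ → [ẽ] (rule 1); /e/ → [ẽ] (rule 1); /d/ → [t] (rule 4).
All other segments surface unchanged.

3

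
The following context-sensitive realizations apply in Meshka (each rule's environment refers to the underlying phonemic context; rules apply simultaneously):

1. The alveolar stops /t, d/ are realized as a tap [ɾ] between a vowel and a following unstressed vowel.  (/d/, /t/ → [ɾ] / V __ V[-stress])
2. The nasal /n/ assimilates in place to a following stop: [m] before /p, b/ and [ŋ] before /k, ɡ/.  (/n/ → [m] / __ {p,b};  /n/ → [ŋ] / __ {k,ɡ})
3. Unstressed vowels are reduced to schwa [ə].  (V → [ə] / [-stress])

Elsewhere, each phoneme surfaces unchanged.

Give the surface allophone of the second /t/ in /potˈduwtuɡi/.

[t]

/t/ (between /w/ and /u/): rule 1 targets it, but not between a vowel and a following unstressed vowel → unchanged [t].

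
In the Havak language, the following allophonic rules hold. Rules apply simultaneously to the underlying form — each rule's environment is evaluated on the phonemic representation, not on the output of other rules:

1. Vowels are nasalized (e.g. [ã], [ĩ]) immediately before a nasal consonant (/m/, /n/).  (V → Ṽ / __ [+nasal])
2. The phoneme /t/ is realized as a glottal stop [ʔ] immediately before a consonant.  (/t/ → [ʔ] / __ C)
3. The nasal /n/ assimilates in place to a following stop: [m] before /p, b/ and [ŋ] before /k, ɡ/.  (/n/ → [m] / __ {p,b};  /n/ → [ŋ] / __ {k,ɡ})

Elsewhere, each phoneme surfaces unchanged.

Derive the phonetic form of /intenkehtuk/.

/i/ (word-initial) occurs before a nasal consonant → [ĩ] by rule 1.
/n/ (between /i/ and /t/): rule 3 targets it, but not before a labial or velar stop → unchanged [n].
/t/ (between /n/ and /e/) fails the environment for rule 2, so it stays [t].
/e/ meets the environment for rule 1 (before a nasal consonant) → [ẽ].
/n/ — between /e/ and /k/, before a labial or velar stop — surfaces as [ŋ] (rule 3).
/k/ stays [k].
/e/ (between /k/ and /h/) fails the environment for rule 1, so it stays [e].
/h/ (between /e/ and /t/): no rule targets it → [h].
/t/ (between /h/ and /u/) fails the environment for rule 2, so it stays [t].
/u/ — between /t/ and /k/; rule 1 does not apply here → [u].
/k/ stays [k].

[ĩntẽŋkehtuk]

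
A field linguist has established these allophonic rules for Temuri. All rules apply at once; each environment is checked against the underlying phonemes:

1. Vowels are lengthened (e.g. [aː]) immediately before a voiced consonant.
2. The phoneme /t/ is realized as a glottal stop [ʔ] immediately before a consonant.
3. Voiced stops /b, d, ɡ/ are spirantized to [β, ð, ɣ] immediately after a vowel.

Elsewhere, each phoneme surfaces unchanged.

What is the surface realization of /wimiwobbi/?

[wiːmiːwoːβbi]

/w/ (word-initial) is unaffected → [w].
/i/ (between /w/ and /m/) occurs before a voiced consonant → [iː] by rule 1.
/m/ (between /i/ and /i/) is unaffected → [m].
/i/ meets the environment for rule 1 (before a voiced consonant) → [iː].
/w/ (between /i/ and /o/): no rule targets it → [w].
/o/ (between /w/ and /b/): before a voiced consonant, so rule 1 applies → [oː].
/b/ meets the environment for rule 3 (immediately after a vowel) → [β].
/b/ — between /b/ and /i/; rule 3 does not apply here → [b].
/i/ (word-final) is in the target of rule 1 but the environment (before a voiced consonant) is not met → [i].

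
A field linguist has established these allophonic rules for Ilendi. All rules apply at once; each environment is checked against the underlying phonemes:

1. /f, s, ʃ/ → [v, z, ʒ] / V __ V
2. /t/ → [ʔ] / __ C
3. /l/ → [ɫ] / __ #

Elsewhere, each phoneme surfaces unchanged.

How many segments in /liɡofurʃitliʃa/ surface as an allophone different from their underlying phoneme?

Segments that undergo a rule: /f/ → [v] (rule 1); /t/ → [ʔ] (rule 2); /ʃ/ → [ʒ] (rule 1).
All other segments surface unchanged.

3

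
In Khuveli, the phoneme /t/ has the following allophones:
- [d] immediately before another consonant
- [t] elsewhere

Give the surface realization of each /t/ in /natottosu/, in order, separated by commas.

Occurrence 1 (position 3): no conditioning environment matches → elsewhere allophone [t].
Occurrence 2 (position 5): immediately before another consonant → [d].
Occurrence 3 (position 6): no conditioning environment matches → elsewhere allophone [t].

[t], [d], [t]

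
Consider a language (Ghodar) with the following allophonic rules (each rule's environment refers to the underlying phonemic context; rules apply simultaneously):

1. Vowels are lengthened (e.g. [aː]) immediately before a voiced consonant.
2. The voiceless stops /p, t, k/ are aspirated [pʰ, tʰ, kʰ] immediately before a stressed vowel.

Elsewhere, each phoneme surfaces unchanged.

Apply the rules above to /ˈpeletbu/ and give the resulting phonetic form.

[ˈpʰeːletbu]

/p/ (word-initial) occurs immediately before a stressed vowel → [pʰ] by rule 2.
/e/ meets the environment for rule 1 (before a voiced consonant) → [eː].
/l/ stays [l].
/e/ (between /l/ and /t/) fails the environment for rule 1, so it stays [e].
/t/ (between /e/ and /b/): rule 2 targets it, but not immediately before a stressed vowel → unchanged [t].
/b/ stays [b].
/u/ (word-final) fails the environment for rule 1, so it stays [u].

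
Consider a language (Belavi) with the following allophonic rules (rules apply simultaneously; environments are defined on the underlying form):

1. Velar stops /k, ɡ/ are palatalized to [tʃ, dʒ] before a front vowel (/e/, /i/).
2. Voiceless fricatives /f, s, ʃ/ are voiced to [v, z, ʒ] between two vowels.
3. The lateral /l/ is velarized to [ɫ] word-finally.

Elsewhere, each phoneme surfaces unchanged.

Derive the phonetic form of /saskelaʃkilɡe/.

[sastʃelaʃtʃildʒe]

/s/ — word-initial; rule 2 does not apply here → [s].
/a/ stays [a].
/s/ — between /a/ and /k/; rule 2 does not apply here → [s].
/k/ (between /s/ and /e/) occurs before a front vowel → [tʃ] by rule 1.
/e/ — not in any rule's target class → [e].
/l/ (between /e/ and /a/): rule 3 targets it, but not word-finally → unchanged [l].
/a/ — not in any rule's target class → [a].
/ʃ/ (between /a/ and /k/) fails the environment for rule 2, so it stays [ʃ].
/k/ — between /ʃ/ and /i/, before a front vowel — surfaces as [tʃ] (rule 1).
/i/ — not in any rule's target class → [i].
/l/ (between /i/ and /ɡ/): rule 3 targets it, but not word-finally → unchanged [l].
Rule 1 applies to /ɡ/ (between /l/ and /e/: before a front vowel) → [dʒ].
/e/ (word-final) is unaffected → [e].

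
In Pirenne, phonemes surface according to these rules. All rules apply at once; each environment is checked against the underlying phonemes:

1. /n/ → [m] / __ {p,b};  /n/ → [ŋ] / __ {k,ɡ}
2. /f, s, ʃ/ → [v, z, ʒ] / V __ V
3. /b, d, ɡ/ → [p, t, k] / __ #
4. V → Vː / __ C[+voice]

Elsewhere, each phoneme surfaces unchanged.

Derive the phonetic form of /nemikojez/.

/n/ (word-initial) is in the target of rule 1 but the environment (before a labial or velar stop) is not met → [n].
/e/ (between /n/ and /m/): before a voiced consonant, so rule 4 applies → [eː].
/m/ — not in any rule's target class → [m].
/i/ (between /m/ and /k/): rule 4 targets it, but not before a voiced consonant → unchanged [i].
/k/ (between /i/ and /o/): no rule targets it → [k].
/o/ — between /k/ and /j/, before a voiced consonant — surfaces as [oː] (rule 4).
/j/ — not in any rule's target class → [j].
/e/ meets the environment for rule 4 (before a voiced consonant) → [eː].
/z/ — not in any rule's target class → [z].

[neːmikoːjeːz]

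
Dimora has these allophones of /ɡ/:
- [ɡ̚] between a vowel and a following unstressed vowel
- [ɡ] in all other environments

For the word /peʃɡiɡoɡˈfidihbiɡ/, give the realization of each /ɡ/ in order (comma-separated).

[ɡ], [ɡ̚], [ɡ], [ɡ]

Occurrence 1 (position 4): no conditioning environment matches → elsewhere allophone [ɡ].
Occurrence 2 (position 6): between a vowel and a following unstressed vowel → [ɡ̚].
Occurrence 3 (position 8): no conditioning environment matches → elsewhere allophone [ɡ].
Occurrence 4 (position 16): no conditioning environment matches → elsewhere allophone [ɡ].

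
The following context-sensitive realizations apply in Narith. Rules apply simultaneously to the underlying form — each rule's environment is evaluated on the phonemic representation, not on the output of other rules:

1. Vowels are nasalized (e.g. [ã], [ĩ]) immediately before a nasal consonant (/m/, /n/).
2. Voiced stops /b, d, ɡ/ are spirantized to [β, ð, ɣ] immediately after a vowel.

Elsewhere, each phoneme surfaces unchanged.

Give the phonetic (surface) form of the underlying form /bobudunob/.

/b/ (word-initial) is in the target of rule 2 but the environment (immediately after a vowel) is not met → [b].
/o/ — between /b/ and /b/; rule 1 does not apply here → [o].
/b/ meets the environment for rule 2 (immediately after a vowel) → [β].
/u/ (between /b/ and /d/): rule 1 targets it, but not before a nasal consonant → unchanged [u].
/d/ meets the environment for rule 2 (immediately after a vowel) → [ð].
Rule 1 applies to /u/ (between /d/ and /n/: before a nasal consonant) → [ũ].
/n/ (between /u/ and /o/) is unaffected → [n].
/o/ — between /n/ and /b/; rule 1 does not apply here → [o].
/b/ (word-final): immediately after a vowel, so rule 2 applies → [β].

[boβuðũnoβ]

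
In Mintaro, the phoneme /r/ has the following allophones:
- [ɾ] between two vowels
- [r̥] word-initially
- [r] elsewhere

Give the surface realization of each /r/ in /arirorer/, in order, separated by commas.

Occurrence 1 (position 2): between two vowels → [ɾ].
Occurrence 2 (position 4): between two vowels → [ɾ].
Occurrence 3 (position 6): between two vowels → [ɾ].
Occurrence 4 (position 8): no conditioning environment matches → elsewhere allophone [r].

[ɾ], [ɾ], [ɾ], [r]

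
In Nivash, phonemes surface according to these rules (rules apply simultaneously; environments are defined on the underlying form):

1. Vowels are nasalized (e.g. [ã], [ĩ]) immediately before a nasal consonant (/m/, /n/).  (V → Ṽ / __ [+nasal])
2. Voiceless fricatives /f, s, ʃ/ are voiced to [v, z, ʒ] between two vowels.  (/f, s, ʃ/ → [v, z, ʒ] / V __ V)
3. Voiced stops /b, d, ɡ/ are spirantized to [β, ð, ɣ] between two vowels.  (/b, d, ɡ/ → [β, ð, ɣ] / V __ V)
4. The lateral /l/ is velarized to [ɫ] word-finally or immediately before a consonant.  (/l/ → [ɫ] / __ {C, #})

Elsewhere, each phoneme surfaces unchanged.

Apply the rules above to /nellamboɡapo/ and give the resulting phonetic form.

/n/ stays [n].
/e/ — between /n/ and /l/; rule 1 does not apply here → [e].
/l/ (between /e/ and /l/) occurs word-finally or immediately before a consonant → [ɫ] by rule 4.
/l/ (between /l/ and /a/) is in the target of rule 4 but the environment (word-finally or immediately before a consonant) is not met → [l].
/a/ meets the environment for rule 1 (before a nasal consonant) → [ã].
/m/ stays [m].
/b/ (between /m/ and /o/) is in the target of rule 3 but the environment (between two vowels) is not met → [b].
/o/ (between /b/ and /ɡ/) is in the target of rule 1 but the environment (before a nasal consonant) is not met → [o].
/ɡ/ meets the environment for rule 3 (between two vowels) → [ɣ].
/a/ — between /ɡ/ and /p/; rule 1 does not apply here → [a].
/p/ stays [p].
/o/ (word-final) fails the environment for rule 1, so it stays [o].

[neɫlãmboɣapo]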